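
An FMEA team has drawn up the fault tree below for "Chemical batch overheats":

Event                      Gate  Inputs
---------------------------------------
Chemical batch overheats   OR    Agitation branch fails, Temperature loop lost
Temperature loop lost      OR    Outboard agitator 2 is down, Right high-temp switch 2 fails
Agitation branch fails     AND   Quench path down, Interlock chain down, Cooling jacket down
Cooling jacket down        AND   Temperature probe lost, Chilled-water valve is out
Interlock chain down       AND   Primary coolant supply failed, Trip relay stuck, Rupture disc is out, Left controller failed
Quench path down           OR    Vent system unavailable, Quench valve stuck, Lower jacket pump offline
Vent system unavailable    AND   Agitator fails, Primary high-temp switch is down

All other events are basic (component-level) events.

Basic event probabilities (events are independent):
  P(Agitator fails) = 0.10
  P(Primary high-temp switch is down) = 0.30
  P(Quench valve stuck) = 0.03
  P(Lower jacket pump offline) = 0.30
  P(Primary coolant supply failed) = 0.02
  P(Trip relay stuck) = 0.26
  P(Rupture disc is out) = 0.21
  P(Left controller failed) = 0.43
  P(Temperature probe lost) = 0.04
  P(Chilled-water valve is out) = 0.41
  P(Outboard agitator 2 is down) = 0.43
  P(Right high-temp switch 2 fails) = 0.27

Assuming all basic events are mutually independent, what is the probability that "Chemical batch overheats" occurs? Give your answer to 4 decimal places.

P(Vent system unavailable) [AND] = 0.10 × 0.30 = 0.030000
P(Quench path down) [OR] = 1 − (1−0.030000) × (1−0.03) × (1−0.30) = 0.341370
P(Interlock chain down) [AND] = 0.02 × 0.26 × 0.21 × 0.43 = 0.000470
P(Cooling jacket down) [AND] = 0.04 × 0.41 = 0.016400
P(Agitation branch fails) [AND] = 0.341370 × 0.000470 × 0.016400 = 0.000003
P(Temperature loop lost) [OR] = 1 − (1−0.43) × (1−0.27) = 0.583900
P(Chemical batch overheats) [OR] = 1 − (1−0.000003) × (1−0.583900) = 0.583901
Rounded to 4 decimal places: P(Chemical batch overheats) ≈ 0.5839.

0.5839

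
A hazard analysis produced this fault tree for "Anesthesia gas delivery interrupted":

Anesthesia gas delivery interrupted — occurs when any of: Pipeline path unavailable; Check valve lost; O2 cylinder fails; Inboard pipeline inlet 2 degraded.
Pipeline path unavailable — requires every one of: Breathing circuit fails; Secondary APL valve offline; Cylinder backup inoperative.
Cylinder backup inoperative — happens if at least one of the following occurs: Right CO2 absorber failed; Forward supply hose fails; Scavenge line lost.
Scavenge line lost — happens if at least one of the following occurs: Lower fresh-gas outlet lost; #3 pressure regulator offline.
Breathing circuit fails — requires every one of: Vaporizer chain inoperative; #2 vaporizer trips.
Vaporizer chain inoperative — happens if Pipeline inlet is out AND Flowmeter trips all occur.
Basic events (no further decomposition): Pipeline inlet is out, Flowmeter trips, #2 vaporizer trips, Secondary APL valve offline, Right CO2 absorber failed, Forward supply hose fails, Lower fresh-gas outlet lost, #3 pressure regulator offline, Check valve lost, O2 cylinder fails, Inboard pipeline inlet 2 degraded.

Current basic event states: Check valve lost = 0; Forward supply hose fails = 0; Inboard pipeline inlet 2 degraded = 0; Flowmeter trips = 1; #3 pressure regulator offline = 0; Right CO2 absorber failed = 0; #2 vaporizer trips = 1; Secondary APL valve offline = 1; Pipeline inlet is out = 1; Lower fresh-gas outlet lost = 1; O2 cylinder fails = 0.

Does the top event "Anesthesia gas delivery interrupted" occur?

Vaporizer chain inoperative [AND]: Pipeline inlet is out=occurs, Flowmeter trips=occurs → all inputs occur → occurs.
Breathing circuit fails [AND]: Vaporizer chain inoperative=occurs, #2 vaporizer trips=occurs → all inputs occur → occurs.
Scavenge line lost [OR]: Lower fresh-gas outlet lost=occurs, #3 pressure regulator offline=not → at least one input occurs → occurs.
Cylinder backup inoperative [OR]: Right CO2 absorber failed=not, Forward supply hose fails=not, Scavenge line lost=occurs → at least one input occurs → occurs.
Pipeline path unavailable [AND]: Breathing circuit fails=occurs, Secondary APL valve offline=occurs, Cylinder backup inoperative=occurs → all inputs occur → occurs.
Anesthesia gas delivery interrupted [OR]: Pipeline path unavailable=occurs, Check valve lost=not, O2 cylinder fails=not, Inboard pipeline inlet 2 degraded=not → at least one input occurs → occurs.

Yes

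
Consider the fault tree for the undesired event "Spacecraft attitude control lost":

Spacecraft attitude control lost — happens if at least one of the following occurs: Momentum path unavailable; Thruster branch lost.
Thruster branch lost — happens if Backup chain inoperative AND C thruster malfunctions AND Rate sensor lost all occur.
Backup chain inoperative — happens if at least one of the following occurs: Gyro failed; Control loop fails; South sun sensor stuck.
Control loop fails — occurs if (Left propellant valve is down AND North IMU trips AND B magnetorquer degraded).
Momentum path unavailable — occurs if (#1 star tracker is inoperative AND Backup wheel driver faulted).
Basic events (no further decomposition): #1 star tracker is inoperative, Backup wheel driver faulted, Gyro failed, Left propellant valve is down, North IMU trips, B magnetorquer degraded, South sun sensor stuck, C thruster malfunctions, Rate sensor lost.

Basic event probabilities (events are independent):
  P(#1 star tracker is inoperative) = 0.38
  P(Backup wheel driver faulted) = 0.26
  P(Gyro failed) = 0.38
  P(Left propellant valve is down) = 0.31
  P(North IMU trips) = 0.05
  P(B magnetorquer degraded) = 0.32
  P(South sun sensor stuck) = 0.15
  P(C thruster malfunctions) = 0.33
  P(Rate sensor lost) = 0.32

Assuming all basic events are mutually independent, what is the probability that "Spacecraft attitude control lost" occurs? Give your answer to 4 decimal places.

P(Momentum path unavailable) [AND] = 0.38 × 0.26 = 0.098800
P(Control loop fails) [AND] = 0.31 × 0.05 × 0.32 = 0.004960
P(Backup chain inoperative) [OR] = 1 − (1−0.38) × (1−0.004960) × (1−0.15) = 0.475614
P(Thruster branch lost) [AND] = 0.475614 × 0.33 × 0.32 = 0.050225
P(Spacecraft attitude control lost) [OR] = 1 − (1−0.098800) × (1−0.050225) = 0.144063
Rounded to 4 decimal places: P(Spacecraft attitude control lost) ≈ 0.1441.

0.1441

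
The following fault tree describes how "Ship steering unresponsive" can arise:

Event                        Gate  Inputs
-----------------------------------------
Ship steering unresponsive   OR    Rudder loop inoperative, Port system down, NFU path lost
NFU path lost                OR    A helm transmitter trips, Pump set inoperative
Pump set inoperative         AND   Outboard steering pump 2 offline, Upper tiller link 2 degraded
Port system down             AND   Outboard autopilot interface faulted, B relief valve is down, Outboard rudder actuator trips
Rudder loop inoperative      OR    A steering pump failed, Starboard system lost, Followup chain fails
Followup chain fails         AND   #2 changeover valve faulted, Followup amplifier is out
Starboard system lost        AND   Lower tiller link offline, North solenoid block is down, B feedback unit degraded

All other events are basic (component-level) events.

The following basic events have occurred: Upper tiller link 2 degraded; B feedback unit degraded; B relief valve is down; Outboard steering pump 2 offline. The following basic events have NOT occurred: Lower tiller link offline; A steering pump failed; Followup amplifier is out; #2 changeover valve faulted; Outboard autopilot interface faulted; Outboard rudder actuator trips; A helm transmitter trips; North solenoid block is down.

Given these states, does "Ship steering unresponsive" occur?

Yes

Starboard system lost [AND]: Lower tiller link offline=not, North solenoid block is down=not, B feedback unit degraded=occurs → not all inputs occur → does not occur.
Followup chain fails [AND]: #2 changeover valve faulted=not, Followup amplifier is out=not → not all inputs occur → does not occur.
Rudder loop inoperative [OR]: A steering pump failed=not, Starboard system lost=not, Followup chain fails=not → no input occurs → does not occur.
Port system down [AND]: Outboard autopilot interface faulted=not, B relief valve is down=occurs, Outboard rudder actuator trips=not → not all inputs occur → does not occur.
Pump set inoperative [AND]: Outboard steering pump 2 offline=occurs, Upper tiller link 2 degraded=occurs → all inputs occur → occurs.
NFU path lost [OR]: A helm transmitter trips=not, Pump set inoperative=occurs → at least one input occurs → occurs.
Ship steering unresponsive [OR]: Rudder loop inoperative=not, Port system down=not, NFU path lost=occurs → at least one input occurs → occurs.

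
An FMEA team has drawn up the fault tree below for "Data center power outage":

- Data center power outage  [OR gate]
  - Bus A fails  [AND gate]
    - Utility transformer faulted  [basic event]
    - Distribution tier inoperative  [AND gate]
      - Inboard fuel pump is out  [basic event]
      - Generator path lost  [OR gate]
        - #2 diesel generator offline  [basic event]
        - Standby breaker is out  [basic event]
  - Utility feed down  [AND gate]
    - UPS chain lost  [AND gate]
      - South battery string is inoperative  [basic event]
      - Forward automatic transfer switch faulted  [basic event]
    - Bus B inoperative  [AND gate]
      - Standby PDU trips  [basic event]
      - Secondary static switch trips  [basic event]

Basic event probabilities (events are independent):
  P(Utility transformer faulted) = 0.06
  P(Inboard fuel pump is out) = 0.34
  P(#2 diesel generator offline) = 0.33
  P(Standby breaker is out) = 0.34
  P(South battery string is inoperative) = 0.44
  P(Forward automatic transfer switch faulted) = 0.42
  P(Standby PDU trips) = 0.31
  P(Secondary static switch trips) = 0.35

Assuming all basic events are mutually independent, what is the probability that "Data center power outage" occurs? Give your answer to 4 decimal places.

P(Generator path lost) [OR] = 1 − (1−0.33) × (1−0.34) = 0.557800
P(Distribution tier inoperative) [AND] = 0.34 × 0.557800 = 0.189652
P(Bus A fails) [AND] = 0.06 × 0.189652 = 0.011379
P(UPS chain lost) [AND] = 0.44 × 0.42 = 0.184800
P(Bus B inoperative) [AND] = 0.31 × 0.35 = 0.108500
P(Utility feed down) [AND] = 0.184800 × 0.108500 = 0.020051
P(Data center power outage) [OR] = 1 − (1−0.011379) × (1−0.020051) = 0.031202
Rounded to 4 decimal places: P(Data center power outage) ≈ 0.0312.

0.0312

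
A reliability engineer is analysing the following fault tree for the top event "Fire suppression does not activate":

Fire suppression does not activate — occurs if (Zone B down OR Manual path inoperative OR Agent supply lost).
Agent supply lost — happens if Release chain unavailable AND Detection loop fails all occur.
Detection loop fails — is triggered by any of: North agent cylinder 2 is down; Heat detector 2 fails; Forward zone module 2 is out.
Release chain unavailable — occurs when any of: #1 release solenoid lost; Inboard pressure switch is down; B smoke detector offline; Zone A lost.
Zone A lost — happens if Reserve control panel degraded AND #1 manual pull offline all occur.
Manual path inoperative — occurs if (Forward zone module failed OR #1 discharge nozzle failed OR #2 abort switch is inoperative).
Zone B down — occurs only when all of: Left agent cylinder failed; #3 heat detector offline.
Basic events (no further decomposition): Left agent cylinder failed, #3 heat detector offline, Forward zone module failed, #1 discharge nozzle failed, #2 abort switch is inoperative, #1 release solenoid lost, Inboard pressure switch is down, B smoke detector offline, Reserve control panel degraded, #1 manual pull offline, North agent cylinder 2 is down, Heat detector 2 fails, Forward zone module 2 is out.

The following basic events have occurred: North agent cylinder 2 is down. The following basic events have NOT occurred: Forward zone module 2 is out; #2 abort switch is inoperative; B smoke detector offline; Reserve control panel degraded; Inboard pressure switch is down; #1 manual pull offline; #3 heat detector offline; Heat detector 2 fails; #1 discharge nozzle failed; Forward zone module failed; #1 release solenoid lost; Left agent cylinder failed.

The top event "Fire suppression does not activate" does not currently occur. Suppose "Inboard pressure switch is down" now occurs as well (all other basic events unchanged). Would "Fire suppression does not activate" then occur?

Yes

Counterfactual: set "Inboard pressure switch is down" to occurred.
Zone B down [AND]: Left agent cylinder failed=not, #3 heat detector offline=not → not all inputs occur → does not occur.
Manual path inoperative [OR]: Forward zone module failed=not, #1 discharge nozzle failed=not, #2 abort switch is inoperative=not → no input occurs → does not occur.
Zone A lost [AND]: Reserve control panel degraded=not, #1 manual pull offline=not → not all inputs occur → does not occur.
Release chain unavailable [OR]: #1 release solenoid lost=not, Inboard pressure switch is down=occurs, B smoke detector offline=not, Zone A lost=not → at least one input occurs → occurs.
Detection loop fails [OR]: North agent cylinder 2 is down=occurs, Heat detector 2 fails=not, Forward zone module 2 is out=not → at least one input occurs → occurs.
Agent supply lost [AND]: Release chain unavailable=occurs, Detection loop fails=occurs → all inputs occur → occurs.
Fire suppression does not activate [OR]: Zone B down=not, Manual path inoperative=not, Agent supply lost=occurs → at least one input occurs → occurs.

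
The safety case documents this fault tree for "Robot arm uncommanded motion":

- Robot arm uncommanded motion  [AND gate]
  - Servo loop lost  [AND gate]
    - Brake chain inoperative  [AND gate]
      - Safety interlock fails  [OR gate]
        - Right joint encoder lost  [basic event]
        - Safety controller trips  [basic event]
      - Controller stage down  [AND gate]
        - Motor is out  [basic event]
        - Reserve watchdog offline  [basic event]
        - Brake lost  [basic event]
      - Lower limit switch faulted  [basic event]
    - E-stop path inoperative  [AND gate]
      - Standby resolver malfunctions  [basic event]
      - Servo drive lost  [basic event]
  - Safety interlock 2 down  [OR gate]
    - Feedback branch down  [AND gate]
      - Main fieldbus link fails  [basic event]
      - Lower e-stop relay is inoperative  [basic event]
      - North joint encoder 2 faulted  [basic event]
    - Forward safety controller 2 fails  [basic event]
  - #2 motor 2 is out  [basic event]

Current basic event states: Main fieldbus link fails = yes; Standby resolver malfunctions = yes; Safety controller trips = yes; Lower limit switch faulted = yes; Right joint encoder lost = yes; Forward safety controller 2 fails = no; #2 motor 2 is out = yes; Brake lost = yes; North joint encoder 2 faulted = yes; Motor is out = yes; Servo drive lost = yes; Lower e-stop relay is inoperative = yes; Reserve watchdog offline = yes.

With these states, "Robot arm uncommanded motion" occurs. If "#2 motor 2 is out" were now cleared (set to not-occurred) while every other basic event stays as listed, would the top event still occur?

No

Counterfactual: set "#2 motor 2 is out" to not occurred.
Safety interlock fails [OR]: Right joint encoder lost=occurs, Safety controller trips=occurs → at least one input occurs → occurs.
Controller stage down [AND]: Motor is out=occurs, Reserve watchdog offline=occurs, Brake lost=occurs → all inputs occur → occurs.
Brake chain inoperative [AND]: Safety interlock fails=occurs, Controller stage down=occurs, Lower limit switch faulted=occurs → all inputs occur → occurs.
E-stop path inoperative [AND]: Standby resolver malfunctions=occurs, Servo drive lost=occurs → all inputs occur → occurs.
Servo loop lost [AND]: Brake chain inoperative=occurs, E-stop path inoperative=occurs → all inputs occur → occurs.
Feedback branch down [AND]: Main fieldbus link fails=occurs, Lower e-stop relay is inoperative=occurs, North joint encoder 2 faulted=occurs → all inputs occur → occurs.
Safety interlock 2 down [OR]: Feedback branch down=occurs, Forward safety controller 2 fails=not → at least one input occurs → occurs.
Robot arm uncommanded motion [AND]: Servo loop lost=occurs, Safety interlock 2 down=occurs, #2 motor 2 is out=not → not all inputs occur → does not occur.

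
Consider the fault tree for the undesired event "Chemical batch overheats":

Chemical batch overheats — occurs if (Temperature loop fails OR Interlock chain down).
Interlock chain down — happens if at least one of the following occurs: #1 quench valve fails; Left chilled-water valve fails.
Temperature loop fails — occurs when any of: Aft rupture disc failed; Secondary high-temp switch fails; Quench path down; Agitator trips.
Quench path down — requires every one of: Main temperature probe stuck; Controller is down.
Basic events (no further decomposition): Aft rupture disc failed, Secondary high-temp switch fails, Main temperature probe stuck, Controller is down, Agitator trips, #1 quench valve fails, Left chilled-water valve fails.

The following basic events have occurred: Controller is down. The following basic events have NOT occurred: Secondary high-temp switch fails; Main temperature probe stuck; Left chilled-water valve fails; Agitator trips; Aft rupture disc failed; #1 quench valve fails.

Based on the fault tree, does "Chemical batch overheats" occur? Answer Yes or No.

Quench path down [AND]: Main temperature probe stuck=not, Controller is down=occurs → not all inputs occur → does not occur.
Temperature loop fails [OR]: Aft rupture disc failed=not, Secondary high-temp switch fails=not, Quench path down=not, Agitator trips=not → no input occurs → does not occur.
Interlock chain down [OR]: #1 quench valve fails=not, Left chilled-water valve fails=not → no input occurs → does not occur.
Chemical batch overheats [OR]: Temperature loop fails=not, Interlock chain down=not → no input occurs → does not occur.

No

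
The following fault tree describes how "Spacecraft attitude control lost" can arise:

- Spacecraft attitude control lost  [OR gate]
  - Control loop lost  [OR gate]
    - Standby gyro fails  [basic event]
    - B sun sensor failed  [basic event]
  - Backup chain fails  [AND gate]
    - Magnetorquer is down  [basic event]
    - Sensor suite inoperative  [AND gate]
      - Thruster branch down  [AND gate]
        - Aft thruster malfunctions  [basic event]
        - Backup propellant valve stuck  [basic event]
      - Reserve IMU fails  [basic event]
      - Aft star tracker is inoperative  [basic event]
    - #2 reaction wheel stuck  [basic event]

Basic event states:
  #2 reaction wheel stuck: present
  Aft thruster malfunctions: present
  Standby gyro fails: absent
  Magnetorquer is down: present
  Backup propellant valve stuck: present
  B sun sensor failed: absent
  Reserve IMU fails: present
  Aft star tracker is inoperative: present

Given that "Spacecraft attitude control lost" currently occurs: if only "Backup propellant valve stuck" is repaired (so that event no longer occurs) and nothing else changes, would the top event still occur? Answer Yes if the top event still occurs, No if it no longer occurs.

No

Counterfactual: set "Backup propellant valve stuck" to not occurred.
Control loop lost [OR]: Standby gyro fails=not, B sun sensor failed=not → no input occurs → does not occur.
Thruster branch down [AND]: Aft thruster malfunctions=occurs, Backup propellant valve stuck=not → not all inputs occur → does not occur.
Sensor suite inoperative [AND]: Thruster branch down=not, Reserve IMU fails=occurs, Aft star tracker is inoperative=occurs → not all inputs occur → does not occur.
Backup chain fails [AND]: Magnetorquer is down=occurs, Sensor suite inoperative=not, #2 reaction wheel stuck=occurs → not all inputs occur → does not occur.
Spacecraft attitude control lost [OR]: Control loop lost=not, Backup chain fails=not → no input occurs → does not occur.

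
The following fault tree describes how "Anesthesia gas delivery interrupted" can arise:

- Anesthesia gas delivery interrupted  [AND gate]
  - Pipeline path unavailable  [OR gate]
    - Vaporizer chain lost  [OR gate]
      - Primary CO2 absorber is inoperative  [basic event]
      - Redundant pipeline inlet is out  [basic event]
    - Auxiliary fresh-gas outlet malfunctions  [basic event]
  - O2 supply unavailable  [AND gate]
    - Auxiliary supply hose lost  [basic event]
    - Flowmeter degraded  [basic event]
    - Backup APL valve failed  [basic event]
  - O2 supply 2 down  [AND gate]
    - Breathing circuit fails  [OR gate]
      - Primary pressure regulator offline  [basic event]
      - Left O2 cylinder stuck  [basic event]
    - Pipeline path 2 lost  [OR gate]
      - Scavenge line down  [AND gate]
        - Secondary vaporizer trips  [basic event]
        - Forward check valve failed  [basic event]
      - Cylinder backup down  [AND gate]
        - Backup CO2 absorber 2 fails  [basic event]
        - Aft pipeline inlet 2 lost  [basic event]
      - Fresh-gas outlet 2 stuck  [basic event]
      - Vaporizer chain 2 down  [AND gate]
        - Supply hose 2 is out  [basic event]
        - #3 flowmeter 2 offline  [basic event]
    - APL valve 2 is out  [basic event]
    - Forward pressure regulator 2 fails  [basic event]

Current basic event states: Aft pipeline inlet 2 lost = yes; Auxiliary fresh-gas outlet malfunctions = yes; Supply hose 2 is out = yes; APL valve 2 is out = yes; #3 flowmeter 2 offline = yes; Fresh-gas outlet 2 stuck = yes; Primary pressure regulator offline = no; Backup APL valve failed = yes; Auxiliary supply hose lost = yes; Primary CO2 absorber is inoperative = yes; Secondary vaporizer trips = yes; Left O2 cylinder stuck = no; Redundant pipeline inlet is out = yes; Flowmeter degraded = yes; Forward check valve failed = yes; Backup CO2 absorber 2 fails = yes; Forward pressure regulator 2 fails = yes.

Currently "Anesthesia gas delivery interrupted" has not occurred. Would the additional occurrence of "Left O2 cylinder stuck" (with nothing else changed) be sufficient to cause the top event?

Counterfactual: set "Left O2 cylinder stuck" to occurred.
Vaporizer chain lost [OR]: Primary CO2 absorber is inoperative=occurs, Redundant pipeline inlet is out=occurs → at least one input occurs → occurs.
Pipeline path unavailable [OR]: Vaporizer chain lost=occurs, Auxiliary fresh-gas outlet malfunctions=occurs → at least one input occurs → occurs.
O2 supply unavailable [AND]: Auxiliary supply hose lost=occurs, Flowmeter degraded=occurs, Backup APL valve failed=occurs → all inputs occur → occurs.
Breathing circuit fails [OR]: Primary pressure regulator offline=not, Left O2 cylinder stuck=occurs → at least one input occurs → occurs.
Scavenge line down [AND]: Secondary vaporizer trips=occurs, Forward check valve failed=occurs → all inputs occur → occurs.
Cylinder backup down [AND]: Backup CO2 absorber 2 fails=occurs, Aft pipeline inlet 2 lost=occurs → all inputs occur → occurs.
Vaporizer chain 2 down [AND]: Supply hose 2 is out=occurs, #3 flowmeter 2 offline=occurs → all inputs occur → occurs.
Pipeline path 2 lost [OR]: Scavenge line down=occurs, Cylinder backup down=occurs, Fresh-gas outlet 2 stuck=occurs, Vaporizer chain 2 down=occurs → at least one input occurs → occurs.
O2 supply 2 down [AND]: Breathing circuit fails=occurs, Pipeline path 2 lost=occurs, APL valve 2 is out=occurs, Forward pressure regulator 2 fails=occurs → all inputs occur → occurs.
Anesthesia gas delivery interrupted [AND]: Pipeline path unavailable=occurs, O2 supply unavailable=occurs, O2 supply 2 down=occurs → all inputs occur → occurs.

Yes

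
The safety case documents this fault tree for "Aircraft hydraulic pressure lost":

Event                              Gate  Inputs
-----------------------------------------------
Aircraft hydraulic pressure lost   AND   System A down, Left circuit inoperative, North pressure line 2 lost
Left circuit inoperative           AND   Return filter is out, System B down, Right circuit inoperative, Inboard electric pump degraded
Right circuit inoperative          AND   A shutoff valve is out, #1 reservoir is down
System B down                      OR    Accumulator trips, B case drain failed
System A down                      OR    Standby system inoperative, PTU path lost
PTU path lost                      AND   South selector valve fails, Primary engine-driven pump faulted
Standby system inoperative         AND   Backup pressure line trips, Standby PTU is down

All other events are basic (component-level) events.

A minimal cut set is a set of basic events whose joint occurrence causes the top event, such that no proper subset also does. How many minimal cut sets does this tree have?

4

Standby system inoperative [AND]: one cut set from each child combined → 1 × 1 = 1 cut set(s).
PTU path lost [AND]: one cut set from each child combined → 1 × 1 = 1 cut set(s).
System A down [OR]: union of children's cut sets → 2 cut set(s).
System B down [OR]: union of children's cut sets → 2 cut set(s).
Right circuit inoperative [AND]: one cut set from each child combined → 1 × 1 = 1 cut set(s).
Left circuit inoperative [AND]: one cut set from each child combined → 1 × 2 × 1 × 1 = 2 cut set(s).
Aircraft hydraulic pressure lost [AND]: one cut set from each child combined → 2 × 2 × 1 = 4 cut set(s).
Minimal cut sets: {#1 reservoir is down, A shutoff valve is out, Accumulator trips, Backup pressure line trips, Inboard electric pump degraded, North pressure line 2 lost, Return filter is out, Standby PTU is down}; {#1 reservoir is down, A shutoff valve is out, B case drain failed, Backup pressure line trips, Inboard electric pump degraded, North pressure line 2 lost, Return filter is out, Standby PTU is down}; {#1 reservoir is down, A shutoff valve is out, Accumulator trips, Inboard electric pump degraded, North pressure line 2 lost, Primary engine-driven pump faulted, Return filter is out, South selector valve fails}; {#1 reservoir is down, A shutoff valve is out, B case drain failed, Inboard electric pump degraded, North pressure line 2 lost, Primary engine-driven pump faulted, Return filter is out, South selector valve fails}.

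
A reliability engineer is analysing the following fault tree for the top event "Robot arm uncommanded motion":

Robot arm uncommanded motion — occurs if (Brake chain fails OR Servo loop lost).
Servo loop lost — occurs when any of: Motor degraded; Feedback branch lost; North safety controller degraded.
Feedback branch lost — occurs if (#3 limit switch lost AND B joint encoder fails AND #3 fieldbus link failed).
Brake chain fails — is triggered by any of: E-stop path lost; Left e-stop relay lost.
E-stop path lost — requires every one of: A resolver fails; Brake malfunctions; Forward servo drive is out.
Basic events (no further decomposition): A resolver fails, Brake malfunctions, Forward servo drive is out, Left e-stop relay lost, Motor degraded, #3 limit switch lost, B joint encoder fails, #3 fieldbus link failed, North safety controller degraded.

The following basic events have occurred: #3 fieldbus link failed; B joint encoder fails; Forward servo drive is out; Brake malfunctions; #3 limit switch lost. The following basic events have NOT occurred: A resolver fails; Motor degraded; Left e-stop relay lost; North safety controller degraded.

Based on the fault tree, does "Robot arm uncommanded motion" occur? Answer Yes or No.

E-stop path lost [AND]: A resolver fails=not, Brake malfunctions=occurs, Forward servo drive is out=occurs → not all inputs occur → does not occur.
Brake chain fails [OR]: E-stop path lost=not, Left e-stop relay lost=not → no input occurs → does not occur.
Feedback branch lost [AND]: #3 limit switch lost=occurs, B joint encoder fails=occurs, #3 fieldbus link failed=occurs → all inputs occur → occurs.
Servo loop lost [OR]: Motor degraded=not, Feedback branch lost=occurs, North safety controller degraded=not → at least one input occurs → occurs.
Robot arm uncommanded motion [OR]: Brake chain fails=not, Servo loop lost=occurs → at least one input occurs → occurs.

Yes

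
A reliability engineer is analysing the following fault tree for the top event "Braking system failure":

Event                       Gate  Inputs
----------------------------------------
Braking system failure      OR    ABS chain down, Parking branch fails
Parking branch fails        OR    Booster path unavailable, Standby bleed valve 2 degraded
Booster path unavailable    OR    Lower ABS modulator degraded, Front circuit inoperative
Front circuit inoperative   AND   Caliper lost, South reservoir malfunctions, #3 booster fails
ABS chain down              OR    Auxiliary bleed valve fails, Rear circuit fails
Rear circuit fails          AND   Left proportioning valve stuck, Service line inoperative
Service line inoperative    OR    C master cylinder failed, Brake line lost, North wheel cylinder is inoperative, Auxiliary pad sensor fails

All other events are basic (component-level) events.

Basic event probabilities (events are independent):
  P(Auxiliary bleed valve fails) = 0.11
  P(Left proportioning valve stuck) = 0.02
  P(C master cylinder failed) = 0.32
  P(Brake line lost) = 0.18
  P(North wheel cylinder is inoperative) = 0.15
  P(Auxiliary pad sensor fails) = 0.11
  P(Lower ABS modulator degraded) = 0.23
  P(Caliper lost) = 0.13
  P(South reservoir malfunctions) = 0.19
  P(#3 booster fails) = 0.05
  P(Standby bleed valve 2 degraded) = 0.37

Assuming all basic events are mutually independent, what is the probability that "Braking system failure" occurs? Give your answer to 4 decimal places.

P(Service line inoperative) [OR] = 1 − (1−0.32) × (1−0.18) × (1−0.15) × (1−0.11) = 0.578176
P(Rear circuit fails) [AND] = 0.02 × 0.578176 = 0.011564
P(ABS chain down) [OR] = 1 − (1−0.11) × (1−0.011564) = 0.120292
P(Front circuit inoperative) [AND] = 0.13 × 0.19 × 0.05 = 0.001235
P(Booster path unavailable) [OR] = 1 − (1−0.23) × (1−0.001235) = 0.230951
P(Parking branch fails) [OR] = 1 − (1−0.230951) × (1−0.37) = 0.515499
P(Braking system failure) [OR] = 1 − (1−0.120292) × (1−0.515499) = 0.573781
Rounded to 4 decimal places: P(Braking system failure) ≈ 0.5738.

0.5738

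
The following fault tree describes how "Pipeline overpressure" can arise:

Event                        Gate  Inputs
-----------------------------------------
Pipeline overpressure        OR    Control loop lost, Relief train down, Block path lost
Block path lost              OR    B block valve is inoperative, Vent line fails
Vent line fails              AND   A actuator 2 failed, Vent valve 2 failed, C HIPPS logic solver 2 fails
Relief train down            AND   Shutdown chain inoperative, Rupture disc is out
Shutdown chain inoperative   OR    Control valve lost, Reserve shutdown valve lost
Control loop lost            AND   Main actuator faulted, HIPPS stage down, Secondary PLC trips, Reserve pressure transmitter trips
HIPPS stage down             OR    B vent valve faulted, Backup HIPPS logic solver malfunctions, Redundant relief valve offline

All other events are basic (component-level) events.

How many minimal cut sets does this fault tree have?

7

HIPPS stage down [OR]: union of children's cut sets → 3 cut set(s).
Control loop lost [AND]: one cut set from each child combined → 1 × 3 × 1 × 1 = 3 cut set(s).
Shutdown chain inoperative [OR]: union of children's cut sets → 2 cut set(s).
Relief train down [AND]: one cut set from each child combined → 2 × 1 = 2 cut set(s).
Vent line fails [AND]: one cut set from each child combined → 1 × 1 × 1 = 1 cut set(s).
Block path lost [OR]: union of children's cut sets → 2 cut set(s).
Pipeline overpressure [OR]: union of children's cut sets → 7 cut set(s).
Minimal cut sets: {B vent valve faulted, Main actuator faulted, Reserve pressure transmitter trips, Secondary PLC trips}; {Backup HIPPS logic solver malfunctions, Main actuator faulted, Reserve pressure transmitter trips, Secondary PLC trips}; {Main actuator faulted, Redundant relief valve offline, Reserve pressure transmitter trips, Secondary PLC trips}; {Control valve lost, Rupture disc is out}; {Reserve shutdown valve lost, Rupture disc is out}; {B block valve is inoperative}; {A actuator 2 failed, C HIPPS logic solver 2 fails, Vent valve 2 failed}.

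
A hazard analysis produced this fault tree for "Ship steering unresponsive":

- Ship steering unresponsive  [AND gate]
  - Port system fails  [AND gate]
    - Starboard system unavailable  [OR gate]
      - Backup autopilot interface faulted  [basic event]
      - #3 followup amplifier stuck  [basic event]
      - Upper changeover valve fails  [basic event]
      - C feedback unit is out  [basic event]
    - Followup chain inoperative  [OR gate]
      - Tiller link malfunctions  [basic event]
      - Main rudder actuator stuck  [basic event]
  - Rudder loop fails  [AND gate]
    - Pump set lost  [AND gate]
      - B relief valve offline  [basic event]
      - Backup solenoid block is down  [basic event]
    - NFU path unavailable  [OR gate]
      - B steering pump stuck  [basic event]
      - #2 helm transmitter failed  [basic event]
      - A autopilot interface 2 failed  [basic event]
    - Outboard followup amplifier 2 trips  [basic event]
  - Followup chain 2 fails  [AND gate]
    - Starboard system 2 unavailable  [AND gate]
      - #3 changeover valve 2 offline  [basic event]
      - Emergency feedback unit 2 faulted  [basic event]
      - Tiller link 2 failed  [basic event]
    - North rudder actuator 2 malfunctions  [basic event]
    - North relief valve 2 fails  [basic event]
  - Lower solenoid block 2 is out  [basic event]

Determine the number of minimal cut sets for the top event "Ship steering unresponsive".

24

Starboard system unavailable [OR]: union of children's cut sets → 4 cut set(s).
Followup chain inoperative [OR]: union of children's cut sets → 2 cut set(s).
Port system fails [AND]: one cut set from each child combined → 4 × 2 = 8 cut set(s).
Pump set lost [AND]: one cut set from each child combined → 1 × 1 = 1 cut set(s).
NFU path unavailable [OR]: union of children's cut sets → 3 cut set(s).
Rudder loop fails [AND]: one cut set from each child combined → 1 × 3 × 1 = 3 cut set(s).
Starboard system 2 unavailable [AND]: one cut set from each child combined → 1 × 1 × 1 = 1 cut set(s).
Followup chain 2 fails [AND]: one cut set from each child combined → 1 × 1 × 1 = 1 cut set(s).
Ship steering unresponsive [AND]: one cut set from each child combined → 8 × 3 × 1 × 1 = 24 cut set(s).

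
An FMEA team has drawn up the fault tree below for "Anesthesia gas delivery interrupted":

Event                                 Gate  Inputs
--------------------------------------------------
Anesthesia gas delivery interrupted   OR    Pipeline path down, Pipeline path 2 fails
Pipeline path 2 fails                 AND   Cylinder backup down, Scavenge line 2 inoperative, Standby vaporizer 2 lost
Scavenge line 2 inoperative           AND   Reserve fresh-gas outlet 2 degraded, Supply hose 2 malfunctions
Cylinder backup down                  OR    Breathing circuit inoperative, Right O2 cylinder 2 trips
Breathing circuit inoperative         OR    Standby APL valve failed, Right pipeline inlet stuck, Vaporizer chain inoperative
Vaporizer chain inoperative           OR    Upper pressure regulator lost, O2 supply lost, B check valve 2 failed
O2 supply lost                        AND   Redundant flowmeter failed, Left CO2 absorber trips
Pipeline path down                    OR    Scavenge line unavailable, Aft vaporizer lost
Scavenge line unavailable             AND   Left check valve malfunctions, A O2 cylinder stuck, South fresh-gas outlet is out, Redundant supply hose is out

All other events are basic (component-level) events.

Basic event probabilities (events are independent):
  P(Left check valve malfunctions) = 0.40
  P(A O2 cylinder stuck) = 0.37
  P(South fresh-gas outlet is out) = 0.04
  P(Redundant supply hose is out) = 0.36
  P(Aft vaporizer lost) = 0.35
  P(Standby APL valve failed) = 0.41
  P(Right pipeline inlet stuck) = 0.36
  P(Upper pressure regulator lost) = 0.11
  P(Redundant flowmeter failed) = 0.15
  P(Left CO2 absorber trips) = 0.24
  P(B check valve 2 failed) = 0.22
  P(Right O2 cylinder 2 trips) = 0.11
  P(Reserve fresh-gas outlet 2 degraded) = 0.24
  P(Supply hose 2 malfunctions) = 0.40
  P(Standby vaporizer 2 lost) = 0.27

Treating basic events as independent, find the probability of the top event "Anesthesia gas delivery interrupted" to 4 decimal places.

P(Scavenge line unavailable) [AND] = 0.40 × 0.37 × 0.04 × 0.36 = 0.002131
P(Pipeline path down) [OR] = 1 − (1−0.002131) × (1−0.35) = 0.351385
P(O2 supply lost) [AND] = 0.15 × 0.24 = 0.036000
P(Vaporizer chain inoperative) [OR] = 1 − (1−0.11) × (1−0.036000) × (1−0.22) = 0.330791
P(Breathing circuit inoperative) [OR] = 1 − (1−0.41) × (1−0.36) × (1−0.330791) = 0.747307
P(Cylinder backup down) [OR] = 1 − (1−0.747307) × (1−0.11) = 0.775103
P(Scavenge line 2 inoperative) [AND] = 0.24 × 0.40 = 0.096000
P(Pipeline path 2 fails) [AND] = 0.775103 × 0.096000 × 0.27 = 0.020091
P(Anesthesia gas delivery interrupted) [OR] = 1 − (1−0.351385) × (1−0.020091) = 0.364416
Rounded to 4 decimal places: P(Anesthesia gas delivery interrupted) ≈ 0.3644.

0.3644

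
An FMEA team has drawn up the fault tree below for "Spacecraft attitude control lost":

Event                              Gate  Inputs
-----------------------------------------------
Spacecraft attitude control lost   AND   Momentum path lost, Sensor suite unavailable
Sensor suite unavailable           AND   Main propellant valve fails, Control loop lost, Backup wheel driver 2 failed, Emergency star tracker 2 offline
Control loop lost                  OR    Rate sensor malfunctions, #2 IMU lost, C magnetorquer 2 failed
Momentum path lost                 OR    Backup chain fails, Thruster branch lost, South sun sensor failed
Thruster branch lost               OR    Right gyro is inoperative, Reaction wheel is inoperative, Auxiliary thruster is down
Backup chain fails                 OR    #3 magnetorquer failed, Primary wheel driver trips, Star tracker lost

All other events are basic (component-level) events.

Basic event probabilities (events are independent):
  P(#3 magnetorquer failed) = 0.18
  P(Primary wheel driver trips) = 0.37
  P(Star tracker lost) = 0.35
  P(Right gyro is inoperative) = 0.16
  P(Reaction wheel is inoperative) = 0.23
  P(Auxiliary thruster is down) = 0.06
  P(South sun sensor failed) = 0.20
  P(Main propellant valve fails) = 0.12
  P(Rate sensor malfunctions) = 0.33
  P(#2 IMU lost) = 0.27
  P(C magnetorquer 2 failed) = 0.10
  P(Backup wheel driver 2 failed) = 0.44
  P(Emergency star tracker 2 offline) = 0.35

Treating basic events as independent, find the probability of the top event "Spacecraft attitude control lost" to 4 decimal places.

P(Backup chain fails) [OR] = 1 − (1−0.18) × (1−0.37) × (1−0.35) = 0.664210
P(Thruster branch lost) [OR] = 1 − (1−0.16) × (1−0.23) × (1−0.06) = 0.392008
P(Momentum path lost) [OR] = 1 − (1−0.664210) × (1−0.392008) × (1−0.20) = 0.836674
P(Control loop lost) [OR] = 1 − (1−0.33) × (1−0.27) × (1−0.10) = 0.559810
P(Sensor suite unavailable) [AND] = 0.12 × 0.559810 × 0.44 × 0.35 = 0.010345
P(Spacecraft attitude control lost) [AND] = 0.836674 × 0.010345 = 0.008655
Rounded to 4 decimal places: P(Spacecraft attitude control lost) ≈ 0.0087.

0.0087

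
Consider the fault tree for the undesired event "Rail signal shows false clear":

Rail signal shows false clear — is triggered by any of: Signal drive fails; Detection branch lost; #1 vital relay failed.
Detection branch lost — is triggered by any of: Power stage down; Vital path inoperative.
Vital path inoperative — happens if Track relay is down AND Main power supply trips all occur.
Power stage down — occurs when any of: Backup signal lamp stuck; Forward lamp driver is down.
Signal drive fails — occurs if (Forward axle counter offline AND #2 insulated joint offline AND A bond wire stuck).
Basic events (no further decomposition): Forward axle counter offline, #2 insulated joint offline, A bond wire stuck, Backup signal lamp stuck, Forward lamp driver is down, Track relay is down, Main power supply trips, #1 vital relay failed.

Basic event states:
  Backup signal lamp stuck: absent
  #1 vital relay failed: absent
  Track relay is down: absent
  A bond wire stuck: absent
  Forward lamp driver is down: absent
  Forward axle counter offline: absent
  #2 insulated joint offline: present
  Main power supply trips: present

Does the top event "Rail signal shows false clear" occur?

Signal drive fails [AND]: Forward axle counter offline=not, #2 insulated joint offline=occurs, A bond wire stuck=not → not all inputs occur → does not occur.
Power stage down [OR]: Backup signal lamp stuck=not, Forward lamp driver is down=not → no input occurs → does not occur.
Vital path inoperative [AND]: Track relay is down=not, Main power supply trips=occurs → not all inputs occur → does not occur.
Detection branch lost [OR]: Power stage down=not, Vital path inoperative=not → no input occurs → does not occur.
Rail signal shows false clear [OR]: Signal drive fails=not, Detection branch lost=not, #1 vital relay failed=not → no input occurs → does not occur.

No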